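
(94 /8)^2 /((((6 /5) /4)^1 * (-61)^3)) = -11045 /5447544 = -0.00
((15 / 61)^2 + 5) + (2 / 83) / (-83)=129712428 / 25633969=5.06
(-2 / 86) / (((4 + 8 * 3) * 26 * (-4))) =1 / 125216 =0.00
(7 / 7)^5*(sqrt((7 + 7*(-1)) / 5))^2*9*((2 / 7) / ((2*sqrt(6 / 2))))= 0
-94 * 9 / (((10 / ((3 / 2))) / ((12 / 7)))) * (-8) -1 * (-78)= 63642 / 35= 1818.34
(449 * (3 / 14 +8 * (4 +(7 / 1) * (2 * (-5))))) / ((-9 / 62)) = 11427499 / 7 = 1632499.86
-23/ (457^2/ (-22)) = 506/ 208849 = 0.00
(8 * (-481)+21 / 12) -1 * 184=-16121 / 4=-4030.25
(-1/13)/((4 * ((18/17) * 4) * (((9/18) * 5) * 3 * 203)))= -17/5700240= -0.00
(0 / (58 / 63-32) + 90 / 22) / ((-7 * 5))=-9 / 77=-0.12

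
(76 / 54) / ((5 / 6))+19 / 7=1387 / 315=4.40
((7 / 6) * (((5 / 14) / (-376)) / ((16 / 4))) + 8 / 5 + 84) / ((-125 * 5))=-7724519 / 56400000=-0.14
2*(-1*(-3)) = 6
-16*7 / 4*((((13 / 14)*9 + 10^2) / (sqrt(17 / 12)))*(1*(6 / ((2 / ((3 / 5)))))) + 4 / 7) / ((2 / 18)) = -491508*sqrt(51) / 85 - 144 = -41438.93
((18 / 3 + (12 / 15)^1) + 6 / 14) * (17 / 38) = 4301 / 1330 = 3.23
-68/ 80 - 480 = -480.85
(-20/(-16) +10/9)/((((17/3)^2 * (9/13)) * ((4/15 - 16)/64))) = -1300/3009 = -0.43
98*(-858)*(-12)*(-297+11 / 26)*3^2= -2693236392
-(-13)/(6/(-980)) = -6370/3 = -2123.33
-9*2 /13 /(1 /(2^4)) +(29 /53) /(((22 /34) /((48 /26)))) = -156072 /7579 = -20.59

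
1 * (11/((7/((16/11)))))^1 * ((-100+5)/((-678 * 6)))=380/7119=0.05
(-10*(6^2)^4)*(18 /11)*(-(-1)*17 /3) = -1713208320 /11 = -155746210.91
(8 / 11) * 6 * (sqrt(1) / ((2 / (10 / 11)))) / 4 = 60 / 121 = 0.50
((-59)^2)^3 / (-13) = -42180533641 / 13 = -3244656433.92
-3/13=-0.23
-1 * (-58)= 58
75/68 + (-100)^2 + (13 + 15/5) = 681163/68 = 10017.10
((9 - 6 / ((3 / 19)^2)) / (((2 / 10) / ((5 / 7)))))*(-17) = 295375 / 21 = 14065.48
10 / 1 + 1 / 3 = 31 / 3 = 10.33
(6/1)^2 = 36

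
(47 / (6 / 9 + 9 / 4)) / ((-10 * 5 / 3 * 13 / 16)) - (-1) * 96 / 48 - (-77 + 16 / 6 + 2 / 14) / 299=830516 / 784875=1.06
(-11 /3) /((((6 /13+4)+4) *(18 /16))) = -52 /135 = -0.39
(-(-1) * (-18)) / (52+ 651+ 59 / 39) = -351 / 13738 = -0.03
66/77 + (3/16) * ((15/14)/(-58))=11091/12992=0.85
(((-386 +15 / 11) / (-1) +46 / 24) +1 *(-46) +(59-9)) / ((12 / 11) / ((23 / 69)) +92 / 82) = 2113673 / 23784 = 88.87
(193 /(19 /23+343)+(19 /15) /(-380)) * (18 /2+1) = 18386 /3295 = 5.58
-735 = -735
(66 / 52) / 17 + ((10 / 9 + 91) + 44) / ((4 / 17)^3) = 1330081429 / 127296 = 10448.73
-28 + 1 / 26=-727 / 26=-27.96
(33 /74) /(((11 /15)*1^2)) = 45 /74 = 0.61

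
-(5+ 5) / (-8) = 5 / 4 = 1.25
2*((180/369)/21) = 40/861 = 0.05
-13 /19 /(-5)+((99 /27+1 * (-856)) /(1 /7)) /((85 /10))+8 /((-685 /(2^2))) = -465851147 /663765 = -701.83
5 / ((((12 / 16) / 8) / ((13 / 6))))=1040 / 9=115.56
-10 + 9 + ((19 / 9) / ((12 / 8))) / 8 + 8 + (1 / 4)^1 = 7.43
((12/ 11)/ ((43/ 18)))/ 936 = 0.00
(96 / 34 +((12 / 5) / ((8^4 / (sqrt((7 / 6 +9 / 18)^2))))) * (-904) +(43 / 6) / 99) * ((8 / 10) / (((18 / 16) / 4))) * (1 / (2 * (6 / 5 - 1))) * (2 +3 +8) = 16913195 / 90882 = 186.10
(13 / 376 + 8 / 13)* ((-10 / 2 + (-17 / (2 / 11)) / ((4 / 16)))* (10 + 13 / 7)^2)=-8294927787 / 239512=-34632.62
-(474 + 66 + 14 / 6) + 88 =-454.33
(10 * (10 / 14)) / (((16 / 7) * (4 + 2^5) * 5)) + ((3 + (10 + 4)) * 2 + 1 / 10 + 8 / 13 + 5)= 743797 / 18720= 39.73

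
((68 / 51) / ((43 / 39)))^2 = 2704 / 1849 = 1.46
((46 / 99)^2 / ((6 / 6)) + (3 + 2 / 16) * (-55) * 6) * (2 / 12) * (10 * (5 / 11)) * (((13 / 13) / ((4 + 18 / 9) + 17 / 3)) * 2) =-202103305 / 1509354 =-133.90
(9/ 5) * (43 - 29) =126/ 5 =25.20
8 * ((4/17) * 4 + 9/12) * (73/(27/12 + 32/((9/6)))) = 201480/4811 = 41.88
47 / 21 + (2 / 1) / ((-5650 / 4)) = 132691 / 59325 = 2.24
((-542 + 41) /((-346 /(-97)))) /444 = -16199 /51208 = -0.32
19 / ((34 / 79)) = 1501 / 34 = 44.15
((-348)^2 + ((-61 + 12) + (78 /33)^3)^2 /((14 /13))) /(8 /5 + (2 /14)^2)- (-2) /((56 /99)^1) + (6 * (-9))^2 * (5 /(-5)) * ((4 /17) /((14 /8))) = 25135750888577793 /334775425292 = 75082.43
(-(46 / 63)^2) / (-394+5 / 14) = 4232 / 3124737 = 0.00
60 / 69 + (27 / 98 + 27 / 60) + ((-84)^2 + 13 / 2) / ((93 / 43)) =6848459879 / 2096220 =3267.05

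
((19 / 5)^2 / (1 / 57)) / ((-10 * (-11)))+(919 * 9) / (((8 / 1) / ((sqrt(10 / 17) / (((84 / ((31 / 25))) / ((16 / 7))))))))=20577 / 2750+85467 * sqrt(170) / 41650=34.24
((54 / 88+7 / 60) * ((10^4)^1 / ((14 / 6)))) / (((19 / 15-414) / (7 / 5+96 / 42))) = -93267000 / 3336949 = -27.95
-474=-474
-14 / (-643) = 14 / 643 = 0.02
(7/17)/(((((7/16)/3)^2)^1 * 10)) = 1152/595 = 1.94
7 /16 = 0.44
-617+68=-549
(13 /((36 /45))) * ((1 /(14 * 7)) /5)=13 /392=0.03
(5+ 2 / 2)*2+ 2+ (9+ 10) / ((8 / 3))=169 / 8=21.12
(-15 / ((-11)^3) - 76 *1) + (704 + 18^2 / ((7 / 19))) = 14044817 / 9317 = 1507.44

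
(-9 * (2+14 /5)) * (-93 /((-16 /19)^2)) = 906471 /160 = 5665.44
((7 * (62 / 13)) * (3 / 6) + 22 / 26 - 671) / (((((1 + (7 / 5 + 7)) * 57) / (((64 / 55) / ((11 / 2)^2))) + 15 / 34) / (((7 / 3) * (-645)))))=70.60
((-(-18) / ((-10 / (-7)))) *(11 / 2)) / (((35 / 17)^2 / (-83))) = -2374713 / 1750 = -1356.98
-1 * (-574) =574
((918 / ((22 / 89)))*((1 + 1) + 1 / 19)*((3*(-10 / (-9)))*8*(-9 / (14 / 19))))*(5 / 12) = -79659450 / 77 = -1034538.31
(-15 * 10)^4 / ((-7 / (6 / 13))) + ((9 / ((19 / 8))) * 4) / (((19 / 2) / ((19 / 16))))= -57712496724 / 1729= -33379118.98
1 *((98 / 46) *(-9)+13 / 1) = -6.17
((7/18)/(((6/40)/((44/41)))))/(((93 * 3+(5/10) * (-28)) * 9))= 616/528039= 0.00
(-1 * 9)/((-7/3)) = 3.86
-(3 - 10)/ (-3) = -7/ 3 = -2.33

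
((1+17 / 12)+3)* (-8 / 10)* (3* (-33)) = 429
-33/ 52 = -0.63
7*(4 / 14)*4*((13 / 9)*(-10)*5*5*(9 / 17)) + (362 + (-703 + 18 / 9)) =-31763 / 17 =-1868.41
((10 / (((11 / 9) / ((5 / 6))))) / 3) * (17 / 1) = 425 / 11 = 38.64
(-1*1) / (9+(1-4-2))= -1 / 4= -0.25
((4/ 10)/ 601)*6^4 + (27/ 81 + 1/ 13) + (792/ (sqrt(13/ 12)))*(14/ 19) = 149168/ 117195 + 22176*sqrt(39)/ 247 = 561.96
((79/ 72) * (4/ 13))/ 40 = 79/ 9360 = 0.01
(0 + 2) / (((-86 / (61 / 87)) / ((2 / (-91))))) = 122 / 340431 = 0.00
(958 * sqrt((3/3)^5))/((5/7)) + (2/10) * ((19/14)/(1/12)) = 1344.46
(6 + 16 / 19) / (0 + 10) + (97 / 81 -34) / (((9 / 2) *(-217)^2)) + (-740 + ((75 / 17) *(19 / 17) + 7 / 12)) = -553270115484889 / 753977578284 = -733.80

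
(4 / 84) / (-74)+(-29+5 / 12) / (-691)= 87455 / 2147628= 0.04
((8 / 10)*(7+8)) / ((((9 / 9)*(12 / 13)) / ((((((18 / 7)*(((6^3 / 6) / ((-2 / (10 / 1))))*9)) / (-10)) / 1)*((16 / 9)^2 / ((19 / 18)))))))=2156544 / 133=16214.62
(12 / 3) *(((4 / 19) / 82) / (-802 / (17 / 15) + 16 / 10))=-340 / 23375453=-0.00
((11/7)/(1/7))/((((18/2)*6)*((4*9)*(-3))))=-11/5832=-0.00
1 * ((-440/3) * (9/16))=-165/2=-82.50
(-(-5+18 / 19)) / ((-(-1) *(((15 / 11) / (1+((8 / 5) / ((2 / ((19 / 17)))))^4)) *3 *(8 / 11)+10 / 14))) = 5580320318419 / 3482910322495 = 1.60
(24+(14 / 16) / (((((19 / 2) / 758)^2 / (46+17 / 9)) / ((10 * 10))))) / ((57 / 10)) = 866730573760 / 185193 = 4680147.60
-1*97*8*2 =-1552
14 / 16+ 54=439 / 8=54.88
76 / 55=1.38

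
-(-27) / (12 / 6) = 27 / 2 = 13.50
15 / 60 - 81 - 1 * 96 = -707 / 4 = -176.75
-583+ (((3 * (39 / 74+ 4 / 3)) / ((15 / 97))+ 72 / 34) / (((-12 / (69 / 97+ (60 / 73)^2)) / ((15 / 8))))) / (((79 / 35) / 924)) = -1632599250431039 / 410974782128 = -3972.50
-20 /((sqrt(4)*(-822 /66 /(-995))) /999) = -109340550 /137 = -798106.20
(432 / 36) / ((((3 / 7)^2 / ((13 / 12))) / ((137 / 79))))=87269 / 711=122.74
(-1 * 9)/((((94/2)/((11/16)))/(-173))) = 17127/752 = 22.78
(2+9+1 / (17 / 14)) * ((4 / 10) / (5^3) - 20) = -2512098 / 10625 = -236.43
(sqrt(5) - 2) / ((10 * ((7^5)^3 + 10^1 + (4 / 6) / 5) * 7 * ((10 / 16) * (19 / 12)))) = -288 / 47356926061782505 + 144 * sqrt(5) / 47356926061782505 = 0.00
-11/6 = -1.83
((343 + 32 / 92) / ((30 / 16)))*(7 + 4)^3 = 84087256 / 345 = 243731.18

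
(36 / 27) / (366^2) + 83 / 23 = 8338784 / 2310741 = 3.61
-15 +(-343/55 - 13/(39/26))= -4934/165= -29.90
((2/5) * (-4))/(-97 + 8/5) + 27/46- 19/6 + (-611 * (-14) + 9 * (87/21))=659588143/76797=8588.72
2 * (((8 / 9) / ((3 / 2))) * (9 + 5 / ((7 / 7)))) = 448 / 27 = 16.59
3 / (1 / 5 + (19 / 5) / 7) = 105 / 26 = 4.04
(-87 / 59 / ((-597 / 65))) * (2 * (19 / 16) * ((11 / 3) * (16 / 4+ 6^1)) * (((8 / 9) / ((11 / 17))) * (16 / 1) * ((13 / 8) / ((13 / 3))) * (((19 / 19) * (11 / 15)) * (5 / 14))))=66974050 / 2219049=30.18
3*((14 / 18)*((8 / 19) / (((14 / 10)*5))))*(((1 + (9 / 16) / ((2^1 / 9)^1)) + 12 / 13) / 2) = 1853 / 5928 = 0.31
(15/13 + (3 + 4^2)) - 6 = 184/13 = 14.15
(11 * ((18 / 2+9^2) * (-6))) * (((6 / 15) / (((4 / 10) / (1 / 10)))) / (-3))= 198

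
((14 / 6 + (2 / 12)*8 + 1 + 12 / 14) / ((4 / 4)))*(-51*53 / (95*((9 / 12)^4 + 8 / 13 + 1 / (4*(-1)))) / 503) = -347829248 / 758969155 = -0.46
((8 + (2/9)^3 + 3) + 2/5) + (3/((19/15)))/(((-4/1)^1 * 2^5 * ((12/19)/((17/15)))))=21233651/1866240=11.38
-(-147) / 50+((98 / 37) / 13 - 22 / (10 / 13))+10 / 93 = -25.35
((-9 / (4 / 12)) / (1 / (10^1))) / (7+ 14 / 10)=-225 / 7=-32.14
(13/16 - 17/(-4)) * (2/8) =81/64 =1.27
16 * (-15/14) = -120/7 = -17.14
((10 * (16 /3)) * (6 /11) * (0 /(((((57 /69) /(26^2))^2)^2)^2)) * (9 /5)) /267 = 0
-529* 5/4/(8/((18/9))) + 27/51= -44821/272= -164.78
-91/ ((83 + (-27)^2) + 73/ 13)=-1183/ 10629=-0.11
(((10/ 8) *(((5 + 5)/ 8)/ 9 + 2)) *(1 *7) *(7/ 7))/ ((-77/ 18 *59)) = -35/ 472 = -0.07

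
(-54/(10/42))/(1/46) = -52164/5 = -10432.80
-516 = -516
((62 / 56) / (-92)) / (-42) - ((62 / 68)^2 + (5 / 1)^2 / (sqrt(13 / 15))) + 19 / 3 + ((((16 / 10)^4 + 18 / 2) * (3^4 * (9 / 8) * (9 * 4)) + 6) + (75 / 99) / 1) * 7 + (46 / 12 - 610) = 76658677283156653 / 214963980000 - 25 * sqrt(195) / 13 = 356584.88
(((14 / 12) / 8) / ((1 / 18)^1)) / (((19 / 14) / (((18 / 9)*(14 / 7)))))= 147 / 19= 7.74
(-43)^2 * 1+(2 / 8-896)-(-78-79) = 4441 / 4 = 1110.25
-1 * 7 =-7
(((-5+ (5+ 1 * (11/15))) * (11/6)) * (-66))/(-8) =1331/120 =11.09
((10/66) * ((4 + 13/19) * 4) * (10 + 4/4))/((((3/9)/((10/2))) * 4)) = 2225/19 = 117.11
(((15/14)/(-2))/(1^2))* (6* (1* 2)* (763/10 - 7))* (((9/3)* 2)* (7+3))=-26730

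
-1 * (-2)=2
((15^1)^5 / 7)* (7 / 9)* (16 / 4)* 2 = 675000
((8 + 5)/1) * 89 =1157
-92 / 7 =-13.14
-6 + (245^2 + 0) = 60019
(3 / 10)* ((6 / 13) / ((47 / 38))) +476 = 476.11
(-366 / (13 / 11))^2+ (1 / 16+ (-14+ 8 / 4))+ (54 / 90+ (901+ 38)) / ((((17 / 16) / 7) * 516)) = 947883957727 / 9883120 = 95909.38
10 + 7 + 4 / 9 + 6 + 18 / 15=1109 / 45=24.64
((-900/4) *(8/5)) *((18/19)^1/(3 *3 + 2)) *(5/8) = -4050/209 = -19.38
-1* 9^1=-9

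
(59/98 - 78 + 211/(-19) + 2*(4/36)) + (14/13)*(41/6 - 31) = -24902159/217854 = -114.31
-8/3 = -2.67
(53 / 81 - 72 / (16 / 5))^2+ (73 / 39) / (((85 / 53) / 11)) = 14211901837 / 28999620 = 490.07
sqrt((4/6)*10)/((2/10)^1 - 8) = -10*sqrt(15)/117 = -0.33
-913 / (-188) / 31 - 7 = -39883 / 5828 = -6.84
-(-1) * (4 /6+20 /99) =86 /99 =0.87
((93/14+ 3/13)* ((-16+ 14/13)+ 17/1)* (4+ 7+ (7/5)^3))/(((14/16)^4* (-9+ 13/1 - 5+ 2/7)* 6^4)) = -91699968/253605625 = -0.36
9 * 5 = 45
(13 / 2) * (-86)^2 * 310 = 14902940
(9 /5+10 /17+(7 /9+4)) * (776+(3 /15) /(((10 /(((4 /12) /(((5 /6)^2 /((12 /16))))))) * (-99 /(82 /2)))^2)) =80427797107621 /14463281250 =5560.83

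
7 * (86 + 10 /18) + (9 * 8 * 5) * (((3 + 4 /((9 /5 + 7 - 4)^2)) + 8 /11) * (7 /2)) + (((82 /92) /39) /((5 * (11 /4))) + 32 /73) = 238622722267 /43217460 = 5521.44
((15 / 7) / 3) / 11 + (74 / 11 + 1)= 600 / 77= 7.79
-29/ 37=-0.78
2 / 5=0.40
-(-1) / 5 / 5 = 1 / 25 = 0.04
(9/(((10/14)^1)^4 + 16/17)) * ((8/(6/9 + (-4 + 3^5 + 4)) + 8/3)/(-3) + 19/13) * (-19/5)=-2191582379/137069595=-15.99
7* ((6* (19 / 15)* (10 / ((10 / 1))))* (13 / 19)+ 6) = 392 / 5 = 78.40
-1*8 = -8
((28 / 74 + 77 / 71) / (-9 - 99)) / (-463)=427 / 14595612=0.00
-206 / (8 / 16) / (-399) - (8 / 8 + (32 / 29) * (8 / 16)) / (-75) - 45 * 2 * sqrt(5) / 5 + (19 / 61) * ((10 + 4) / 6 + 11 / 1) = 18373757 / 3529155 - 18 * sqrt(5) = -35.04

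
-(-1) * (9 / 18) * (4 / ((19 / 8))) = 16 / 19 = 0.84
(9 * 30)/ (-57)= -90/ 19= -4.74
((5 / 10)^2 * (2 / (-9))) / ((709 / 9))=-1 / 1418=-0.00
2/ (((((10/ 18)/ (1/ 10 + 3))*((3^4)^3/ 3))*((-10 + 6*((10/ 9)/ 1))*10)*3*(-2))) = 31/ 98415000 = 0.00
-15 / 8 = -1.88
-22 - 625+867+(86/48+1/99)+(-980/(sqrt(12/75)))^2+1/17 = 6002721.86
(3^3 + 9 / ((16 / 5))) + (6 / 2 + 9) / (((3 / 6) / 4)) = 125.81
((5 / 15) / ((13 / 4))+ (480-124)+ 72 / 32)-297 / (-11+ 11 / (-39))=600097 / 1560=384.68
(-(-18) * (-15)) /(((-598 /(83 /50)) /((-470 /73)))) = -105327 /21827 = -4.83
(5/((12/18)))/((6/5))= 6.25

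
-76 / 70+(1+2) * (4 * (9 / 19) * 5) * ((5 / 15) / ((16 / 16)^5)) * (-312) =-2956.88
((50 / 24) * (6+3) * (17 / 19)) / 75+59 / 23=4875 / 1748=2.79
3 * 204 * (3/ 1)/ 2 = 918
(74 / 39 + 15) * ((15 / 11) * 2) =6590 / 143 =46.08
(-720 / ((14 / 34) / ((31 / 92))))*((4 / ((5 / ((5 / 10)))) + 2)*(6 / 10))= -682992 / 805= -848.44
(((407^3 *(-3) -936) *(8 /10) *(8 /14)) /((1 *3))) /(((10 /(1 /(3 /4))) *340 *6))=-53935564 /26775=-2014.40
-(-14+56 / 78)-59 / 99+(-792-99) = -1130390 / 1287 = -878.31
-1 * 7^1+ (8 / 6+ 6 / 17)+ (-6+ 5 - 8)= -730 / 51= -14.31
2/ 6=1/ 3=0.33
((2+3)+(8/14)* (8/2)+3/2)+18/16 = 555/56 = 9.91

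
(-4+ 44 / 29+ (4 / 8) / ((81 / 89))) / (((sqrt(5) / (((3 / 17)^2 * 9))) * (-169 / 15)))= 27249 * sqrt(5) / 2832778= 0.02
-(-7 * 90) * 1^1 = 630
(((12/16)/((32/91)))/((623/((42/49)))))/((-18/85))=-1105/79744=-0.01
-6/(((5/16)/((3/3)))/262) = -25152/5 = -5030.40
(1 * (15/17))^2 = 225/289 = 0.78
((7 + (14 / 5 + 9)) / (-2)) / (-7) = 1.34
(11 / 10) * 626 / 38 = 3443 / 190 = 18.12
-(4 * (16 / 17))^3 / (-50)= 131072 / 122825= 1.07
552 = 552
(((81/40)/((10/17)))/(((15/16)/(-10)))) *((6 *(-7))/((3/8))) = 102816/25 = 4112.64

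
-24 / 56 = -3 / 7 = -0.43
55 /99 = 5 /9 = 0.56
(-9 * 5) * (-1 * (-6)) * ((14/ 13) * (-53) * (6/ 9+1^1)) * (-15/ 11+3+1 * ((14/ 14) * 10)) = 42739200/ 143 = 298875.52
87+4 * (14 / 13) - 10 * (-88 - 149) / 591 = 244109 / 2561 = 95.32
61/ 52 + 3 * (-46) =-7115/ 52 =-136.83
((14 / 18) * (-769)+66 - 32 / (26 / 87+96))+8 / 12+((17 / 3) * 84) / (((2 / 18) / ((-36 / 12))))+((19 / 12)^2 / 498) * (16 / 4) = -1005125367635 / 75100392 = -13383.76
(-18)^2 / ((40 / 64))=518.40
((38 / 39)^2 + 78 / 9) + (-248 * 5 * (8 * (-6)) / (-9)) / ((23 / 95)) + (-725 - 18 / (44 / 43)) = -21587175715 / 769626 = -28048.92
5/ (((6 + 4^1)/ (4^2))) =8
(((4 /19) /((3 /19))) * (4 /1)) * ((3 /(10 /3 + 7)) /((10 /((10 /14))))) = 0.11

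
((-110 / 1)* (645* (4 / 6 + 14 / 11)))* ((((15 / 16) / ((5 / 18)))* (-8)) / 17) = 3715200 / 17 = 218541.18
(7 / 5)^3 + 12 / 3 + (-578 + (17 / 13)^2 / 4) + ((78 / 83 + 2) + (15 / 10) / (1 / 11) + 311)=-1685966331 / 7013500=-240.39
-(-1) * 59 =59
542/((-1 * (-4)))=271/2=135.50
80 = 80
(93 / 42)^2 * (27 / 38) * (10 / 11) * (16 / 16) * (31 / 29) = 4021785 / 1187956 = 3.39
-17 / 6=-2.83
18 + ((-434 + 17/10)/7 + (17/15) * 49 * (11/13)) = 1765/546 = 3.23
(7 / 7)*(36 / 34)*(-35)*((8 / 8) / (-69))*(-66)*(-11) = 152460 / 391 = 389.92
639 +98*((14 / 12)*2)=2603 / 3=867.67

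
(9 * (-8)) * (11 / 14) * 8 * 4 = -12672 / 7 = -1810.29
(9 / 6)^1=3 / 2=1.50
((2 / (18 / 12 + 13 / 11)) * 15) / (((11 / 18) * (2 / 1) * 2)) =270 / 59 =4.58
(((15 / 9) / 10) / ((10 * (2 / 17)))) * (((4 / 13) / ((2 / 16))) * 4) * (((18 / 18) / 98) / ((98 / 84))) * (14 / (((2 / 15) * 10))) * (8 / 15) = 1088 / 15925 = 0.07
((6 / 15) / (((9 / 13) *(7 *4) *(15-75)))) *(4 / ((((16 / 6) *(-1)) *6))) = 13 / 151200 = 0.00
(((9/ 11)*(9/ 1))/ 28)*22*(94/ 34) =3807/ 238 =16.00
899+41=940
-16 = -16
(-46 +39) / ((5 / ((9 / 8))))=-63 / 40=-1.58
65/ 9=7.22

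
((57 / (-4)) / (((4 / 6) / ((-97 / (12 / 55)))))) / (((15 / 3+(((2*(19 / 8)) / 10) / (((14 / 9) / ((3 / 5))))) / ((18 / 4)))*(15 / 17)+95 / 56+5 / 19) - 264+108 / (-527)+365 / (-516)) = -1963962586575 / 53424798688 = -36.76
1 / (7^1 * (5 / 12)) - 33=-1143 / 35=-32.66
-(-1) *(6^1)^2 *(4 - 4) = 0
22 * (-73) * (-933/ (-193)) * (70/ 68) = -26221965/ 3281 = -7992.06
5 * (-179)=-895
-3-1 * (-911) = 908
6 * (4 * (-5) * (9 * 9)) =-9720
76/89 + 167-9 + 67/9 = 133205/801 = 166.30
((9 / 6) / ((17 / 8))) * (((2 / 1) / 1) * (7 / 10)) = 84 / 85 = 0.99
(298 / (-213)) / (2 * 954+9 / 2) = -596 / 814725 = -0.00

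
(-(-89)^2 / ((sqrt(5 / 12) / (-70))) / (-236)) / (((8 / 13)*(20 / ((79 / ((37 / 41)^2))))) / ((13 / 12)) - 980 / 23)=28621171016711*sqrt(15) / 1294089205060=85.66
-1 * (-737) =737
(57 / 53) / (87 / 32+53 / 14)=0.17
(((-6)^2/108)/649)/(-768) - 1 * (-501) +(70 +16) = 877738751/1495296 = 587.00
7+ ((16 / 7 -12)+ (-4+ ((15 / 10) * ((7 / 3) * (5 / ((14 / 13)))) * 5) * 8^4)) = 332793.29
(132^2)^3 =5289852801024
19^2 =361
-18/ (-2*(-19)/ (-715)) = 6435/ 19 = 338.68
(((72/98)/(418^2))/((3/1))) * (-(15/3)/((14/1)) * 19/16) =-15/25233824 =-0.00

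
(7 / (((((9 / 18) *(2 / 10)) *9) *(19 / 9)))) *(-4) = -280 / 19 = -14.74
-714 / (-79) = 714 / 79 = 9.04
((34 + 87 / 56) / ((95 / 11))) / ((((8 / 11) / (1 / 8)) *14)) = 0.05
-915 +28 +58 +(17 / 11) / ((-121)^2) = -133511262 / 161051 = -829.00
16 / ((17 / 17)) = 16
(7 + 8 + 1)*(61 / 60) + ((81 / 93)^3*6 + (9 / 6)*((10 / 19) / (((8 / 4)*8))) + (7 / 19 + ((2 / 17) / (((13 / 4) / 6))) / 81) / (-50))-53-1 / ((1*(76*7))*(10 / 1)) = -16289600788427 / 497736111600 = -32.73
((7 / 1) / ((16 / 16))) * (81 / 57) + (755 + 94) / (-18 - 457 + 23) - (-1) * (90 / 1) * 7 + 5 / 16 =21929683 / 34352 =638.38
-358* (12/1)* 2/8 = -1074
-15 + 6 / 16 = -117 / 8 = -14.62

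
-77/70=-1.10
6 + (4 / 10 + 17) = 117 / 5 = 23.40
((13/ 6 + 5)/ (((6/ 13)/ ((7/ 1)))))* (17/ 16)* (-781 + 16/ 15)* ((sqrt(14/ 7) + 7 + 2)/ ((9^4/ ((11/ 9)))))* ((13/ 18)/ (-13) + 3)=-514.52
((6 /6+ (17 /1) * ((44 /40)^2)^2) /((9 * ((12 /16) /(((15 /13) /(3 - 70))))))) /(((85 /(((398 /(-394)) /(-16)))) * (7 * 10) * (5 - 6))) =17173501 /24502623600000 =0.00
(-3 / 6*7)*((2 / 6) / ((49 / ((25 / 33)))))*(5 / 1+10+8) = -575 / 1386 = -0.41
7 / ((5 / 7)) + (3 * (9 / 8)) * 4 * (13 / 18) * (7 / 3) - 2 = 611 / 20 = 30.55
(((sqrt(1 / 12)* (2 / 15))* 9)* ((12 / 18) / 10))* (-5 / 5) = -sqrt(3) / 75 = -0.02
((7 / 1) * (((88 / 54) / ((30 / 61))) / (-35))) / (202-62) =-671 / 141750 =-0.00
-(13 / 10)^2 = -1.69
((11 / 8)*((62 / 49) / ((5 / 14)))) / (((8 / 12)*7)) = 1023 / 980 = 1.04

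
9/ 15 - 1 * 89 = -442/ 5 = -88.40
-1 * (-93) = 93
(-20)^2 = 400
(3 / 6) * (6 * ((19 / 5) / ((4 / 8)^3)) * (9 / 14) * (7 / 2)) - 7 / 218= 223633 / 1090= 205.17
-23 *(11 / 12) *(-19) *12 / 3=4807 / 3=1602.33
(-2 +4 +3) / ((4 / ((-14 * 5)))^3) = -214375 / 8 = -26796.88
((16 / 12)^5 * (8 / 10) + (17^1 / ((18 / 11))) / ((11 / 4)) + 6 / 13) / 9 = 120208 / 142155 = 0.85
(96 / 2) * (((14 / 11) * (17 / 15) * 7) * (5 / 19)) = 26656 / 209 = 127.54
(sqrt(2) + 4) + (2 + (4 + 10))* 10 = sqrt(2) + 164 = 165.41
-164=-164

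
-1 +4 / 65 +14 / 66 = -0.73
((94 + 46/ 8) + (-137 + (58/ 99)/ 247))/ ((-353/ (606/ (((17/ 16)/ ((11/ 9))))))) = 2943758120/ 40020669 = 73.56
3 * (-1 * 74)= -222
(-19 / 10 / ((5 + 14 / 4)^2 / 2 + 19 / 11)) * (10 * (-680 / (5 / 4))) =909568 / 3331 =273.06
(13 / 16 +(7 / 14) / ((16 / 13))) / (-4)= -39 / 128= -0.30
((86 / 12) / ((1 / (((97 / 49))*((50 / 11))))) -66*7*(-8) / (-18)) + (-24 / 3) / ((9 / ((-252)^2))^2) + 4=-398297224.85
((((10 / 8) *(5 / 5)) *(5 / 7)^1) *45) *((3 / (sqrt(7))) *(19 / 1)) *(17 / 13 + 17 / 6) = 6904125 *sqrt(7) / 5096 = 3584.50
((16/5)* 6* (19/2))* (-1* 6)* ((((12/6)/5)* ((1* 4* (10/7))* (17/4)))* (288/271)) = -107163648/9485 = -11298.22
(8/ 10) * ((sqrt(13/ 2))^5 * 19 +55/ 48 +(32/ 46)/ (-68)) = 1638.20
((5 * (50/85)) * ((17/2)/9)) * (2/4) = 25/18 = 1.39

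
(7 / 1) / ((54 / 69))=161 / 18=8.94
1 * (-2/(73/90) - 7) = -691/73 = -9.47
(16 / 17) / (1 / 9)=144 / 17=8.47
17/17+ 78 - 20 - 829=-770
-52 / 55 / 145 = -52 / 7975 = -0.01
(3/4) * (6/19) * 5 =45/38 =1.18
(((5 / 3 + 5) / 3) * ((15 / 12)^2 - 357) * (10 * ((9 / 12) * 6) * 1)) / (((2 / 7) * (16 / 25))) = -24880625 / 128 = -194379.88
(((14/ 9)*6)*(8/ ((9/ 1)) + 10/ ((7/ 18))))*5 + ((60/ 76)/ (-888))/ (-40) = 1508131867/ 1214784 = 1241.48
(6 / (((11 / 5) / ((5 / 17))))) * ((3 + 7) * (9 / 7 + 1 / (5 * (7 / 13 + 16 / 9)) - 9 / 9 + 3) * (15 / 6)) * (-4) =-270.49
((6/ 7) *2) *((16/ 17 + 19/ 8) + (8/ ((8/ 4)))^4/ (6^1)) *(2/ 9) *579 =3620873/ 357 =10142.50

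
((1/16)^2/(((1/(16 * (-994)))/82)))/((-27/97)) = 1976569/108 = 18301.56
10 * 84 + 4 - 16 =828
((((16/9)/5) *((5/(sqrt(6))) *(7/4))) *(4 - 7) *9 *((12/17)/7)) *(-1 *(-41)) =-984 *sqrt(6)/17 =-141.78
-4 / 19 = -0.21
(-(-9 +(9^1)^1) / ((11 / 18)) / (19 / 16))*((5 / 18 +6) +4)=0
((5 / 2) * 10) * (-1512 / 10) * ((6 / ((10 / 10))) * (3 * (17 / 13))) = -1156680 / 13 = -88975.38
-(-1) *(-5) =-5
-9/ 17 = -0.53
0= 0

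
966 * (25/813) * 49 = 394450/271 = 1455.54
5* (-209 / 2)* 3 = -1567.50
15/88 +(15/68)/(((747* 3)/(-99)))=19955/124168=0.16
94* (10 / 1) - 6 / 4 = 1877 / 2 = 938.50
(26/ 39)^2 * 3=4/ 3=1.33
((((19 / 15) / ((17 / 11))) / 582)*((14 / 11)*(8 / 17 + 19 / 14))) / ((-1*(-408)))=551 / 68624784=0.00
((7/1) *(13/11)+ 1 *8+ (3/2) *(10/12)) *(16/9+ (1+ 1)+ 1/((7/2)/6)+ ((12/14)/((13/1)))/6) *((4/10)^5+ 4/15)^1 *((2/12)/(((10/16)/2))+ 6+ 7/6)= 751736051/3656250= 205.60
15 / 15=1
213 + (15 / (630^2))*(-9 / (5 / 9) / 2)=2087397 / 9800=213.00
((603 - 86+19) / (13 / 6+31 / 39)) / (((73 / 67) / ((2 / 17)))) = 1867424 / 95557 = 19.54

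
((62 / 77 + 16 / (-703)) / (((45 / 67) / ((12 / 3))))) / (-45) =-1261208 / 12179475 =-0.10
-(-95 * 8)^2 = -577600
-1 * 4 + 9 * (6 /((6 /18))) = 158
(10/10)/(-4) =-1/4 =-0.25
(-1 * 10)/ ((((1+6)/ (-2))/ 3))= 8.57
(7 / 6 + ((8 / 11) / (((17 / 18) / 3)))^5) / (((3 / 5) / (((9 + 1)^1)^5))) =22969050691635250000 / 2058024507363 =11160727.49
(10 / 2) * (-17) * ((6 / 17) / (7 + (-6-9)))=3.75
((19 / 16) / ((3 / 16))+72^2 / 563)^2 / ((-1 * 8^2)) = -689010001 / 182574144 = -3.77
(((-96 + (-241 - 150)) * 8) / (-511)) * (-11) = -42856 / 511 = -83.87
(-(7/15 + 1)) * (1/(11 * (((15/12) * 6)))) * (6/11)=-8/825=-0.01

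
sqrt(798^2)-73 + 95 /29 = 21120 /29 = 728.28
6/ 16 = 0.38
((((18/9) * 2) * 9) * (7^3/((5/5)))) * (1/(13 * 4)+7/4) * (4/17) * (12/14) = 973728/221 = 4406.01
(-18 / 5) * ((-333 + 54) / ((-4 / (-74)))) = 92907 / 5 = 18581.40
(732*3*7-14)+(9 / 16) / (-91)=22361239 / 1456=15357.99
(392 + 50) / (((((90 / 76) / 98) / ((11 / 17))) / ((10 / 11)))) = 193648 / 9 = 21516.44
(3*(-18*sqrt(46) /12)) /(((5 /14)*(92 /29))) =-1827*sqrt(46) /460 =-26.94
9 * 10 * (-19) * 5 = -8550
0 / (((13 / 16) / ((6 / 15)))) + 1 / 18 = 1 / 18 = 0.06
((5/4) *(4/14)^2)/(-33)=-5/1617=-0.00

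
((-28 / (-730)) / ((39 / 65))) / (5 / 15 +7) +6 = 4825 / 803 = 6.01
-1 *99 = -99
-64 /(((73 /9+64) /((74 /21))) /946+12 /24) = -1221888 /9959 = -122.69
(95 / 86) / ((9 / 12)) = 190 / 129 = 1.47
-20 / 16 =-5 / 4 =-1.25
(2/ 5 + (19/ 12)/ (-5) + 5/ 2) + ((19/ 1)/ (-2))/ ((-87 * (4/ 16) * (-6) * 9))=24197/ 9396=2.58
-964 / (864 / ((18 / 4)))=-5.02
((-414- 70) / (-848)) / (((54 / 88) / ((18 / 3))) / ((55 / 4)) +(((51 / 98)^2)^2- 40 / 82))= -69210010181620 / 49355559422879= -1.40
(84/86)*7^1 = 294/43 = 6.84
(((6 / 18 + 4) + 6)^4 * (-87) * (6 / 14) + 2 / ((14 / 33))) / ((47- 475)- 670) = 13390906 / 34587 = 387.17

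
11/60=0.18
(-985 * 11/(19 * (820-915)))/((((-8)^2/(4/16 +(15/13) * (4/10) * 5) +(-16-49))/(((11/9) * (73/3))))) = -12180707/2727621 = -4.47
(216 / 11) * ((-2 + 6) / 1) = 864 / 11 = 78.55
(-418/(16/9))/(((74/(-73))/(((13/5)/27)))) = 198341/8880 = 22.34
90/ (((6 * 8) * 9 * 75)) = 1/ 360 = 0.00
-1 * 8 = -8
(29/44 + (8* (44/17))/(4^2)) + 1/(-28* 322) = 3292907/1685992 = 1.95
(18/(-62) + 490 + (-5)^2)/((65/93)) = 47868/65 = 736.43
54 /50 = 27 /25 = 1.08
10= 10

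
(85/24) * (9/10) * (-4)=-51/4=-12.75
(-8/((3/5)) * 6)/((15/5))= -80/3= -26.67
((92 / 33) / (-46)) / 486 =-1 / 8019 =-0.00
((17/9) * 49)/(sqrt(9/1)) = 833/27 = 30.85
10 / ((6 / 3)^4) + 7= 61 / 8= 7.62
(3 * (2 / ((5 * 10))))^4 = 81 / 390625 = 0.00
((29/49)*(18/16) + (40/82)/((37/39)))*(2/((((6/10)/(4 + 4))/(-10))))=-23389900/74333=-314.66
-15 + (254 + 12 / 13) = 3119 / 13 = 239.92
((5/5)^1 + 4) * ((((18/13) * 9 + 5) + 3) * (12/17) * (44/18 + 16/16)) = 164920/663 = 248.75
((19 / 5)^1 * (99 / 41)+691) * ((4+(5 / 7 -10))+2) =-3301328 / 1435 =-2300.58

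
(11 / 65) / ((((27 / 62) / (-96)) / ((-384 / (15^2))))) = 2793472 / 43875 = 63.67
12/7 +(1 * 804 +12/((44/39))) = 62859/77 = 816.35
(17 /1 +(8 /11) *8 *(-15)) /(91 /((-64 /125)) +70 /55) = 49472 /124229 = 0.40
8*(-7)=-56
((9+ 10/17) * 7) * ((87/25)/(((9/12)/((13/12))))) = 337.38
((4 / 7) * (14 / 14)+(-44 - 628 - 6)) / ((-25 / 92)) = 436264 / 175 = 2492.94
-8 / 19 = -0.42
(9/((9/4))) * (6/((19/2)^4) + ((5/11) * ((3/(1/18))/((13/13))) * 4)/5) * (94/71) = 10584547392/101780701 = 103.99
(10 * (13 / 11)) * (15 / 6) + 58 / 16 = 2919 / 88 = 33.17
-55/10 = -11/2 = -5.50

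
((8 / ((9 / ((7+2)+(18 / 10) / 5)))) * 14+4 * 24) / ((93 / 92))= 488704 / 2325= 210.20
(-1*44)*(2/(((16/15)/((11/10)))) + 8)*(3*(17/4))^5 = -611039719521/4096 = -149179619.02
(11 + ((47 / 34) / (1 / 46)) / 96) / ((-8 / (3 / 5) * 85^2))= -19033 / 157216000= -0.00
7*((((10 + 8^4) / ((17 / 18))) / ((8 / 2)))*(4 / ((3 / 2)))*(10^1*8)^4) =14127267840000 / 17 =831015755294.12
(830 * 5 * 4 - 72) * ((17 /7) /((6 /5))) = 702440 /21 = 33449.52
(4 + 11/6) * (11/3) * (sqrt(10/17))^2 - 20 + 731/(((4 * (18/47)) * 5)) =538669/6120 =88.02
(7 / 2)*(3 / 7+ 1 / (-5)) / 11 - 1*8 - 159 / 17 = -17.28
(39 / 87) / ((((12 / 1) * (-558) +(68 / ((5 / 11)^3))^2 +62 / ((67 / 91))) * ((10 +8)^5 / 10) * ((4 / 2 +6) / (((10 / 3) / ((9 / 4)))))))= 340234375 / 400895439012037511136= 0.00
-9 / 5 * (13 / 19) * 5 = -117 / 19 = -6.16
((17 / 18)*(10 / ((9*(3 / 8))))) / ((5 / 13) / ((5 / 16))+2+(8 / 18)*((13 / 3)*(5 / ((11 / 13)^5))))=711845420 / 6469209783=0.11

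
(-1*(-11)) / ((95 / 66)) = 726 / 95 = 7.64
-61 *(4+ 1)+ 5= -300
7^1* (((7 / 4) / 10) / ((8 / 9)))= 441 / 320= 1.38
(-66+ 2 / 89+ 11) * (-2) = 9786 / 89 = 109.96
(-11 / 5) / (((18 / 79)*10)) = -869 / 900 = -0.97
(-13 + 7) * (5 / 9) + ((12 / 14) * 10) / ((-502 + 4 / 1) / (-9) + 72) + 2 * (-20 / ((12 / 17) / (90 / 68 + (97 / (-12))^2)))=-3780.88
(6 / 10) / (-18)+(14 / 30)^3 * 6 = 1297 / 2250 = 0.58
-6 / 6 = -1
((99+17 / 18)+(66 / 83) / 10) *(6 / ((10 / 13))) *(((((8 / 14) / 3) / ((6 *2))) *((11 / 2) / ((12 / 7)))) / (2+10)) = 106846597 / 32270400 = 3.31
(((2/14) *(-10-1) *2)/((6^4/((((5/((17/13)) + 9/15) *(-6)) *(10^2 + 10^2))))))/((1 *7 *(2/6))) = 5.52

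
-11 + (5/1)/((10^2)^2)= -21999/2000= -11.00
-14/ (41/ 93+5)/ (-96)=217/ 8096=0.03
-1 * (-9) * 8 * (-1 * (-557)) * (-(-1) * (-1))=-40104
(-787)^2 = 619369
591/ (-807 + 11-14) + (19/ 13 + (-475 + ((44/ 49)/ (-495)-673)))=-197318951/ 171990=-1147.27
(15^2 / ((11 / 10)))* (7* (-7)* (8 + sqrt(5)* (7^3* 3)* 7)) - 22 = -161510234.73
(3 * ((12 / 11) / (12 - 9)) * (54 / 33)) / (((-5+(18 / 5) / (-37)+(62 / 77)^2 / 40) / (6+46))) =-203636160 / 11146537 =-18.27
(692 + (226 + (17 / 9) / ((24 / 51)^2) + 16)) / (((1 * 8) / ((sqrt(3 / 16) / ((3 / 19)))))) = 323.10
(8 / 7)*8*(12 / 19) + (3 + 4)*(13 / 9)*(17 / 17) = 19015 / 1197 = 15.89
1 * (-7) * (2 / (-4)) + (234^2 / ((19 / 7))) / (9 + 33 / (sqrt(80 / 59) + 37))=200772 * sqrt(295) / 595403 + 2432468657 / 1190806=2048.50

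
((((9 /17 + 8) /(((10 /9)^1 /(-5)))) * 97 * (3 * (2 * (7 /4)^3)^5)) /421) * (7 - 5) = -1802910221208403965 /240149069824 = -7507462.85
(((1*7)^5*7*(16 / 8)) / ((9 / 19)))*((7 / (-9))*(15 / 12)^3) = -1955914625 / 2592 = -754596.69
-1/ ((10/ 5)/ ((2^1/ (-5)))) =1/ 5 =0.20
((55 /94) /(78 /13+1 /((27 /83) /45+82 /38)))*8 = 0.72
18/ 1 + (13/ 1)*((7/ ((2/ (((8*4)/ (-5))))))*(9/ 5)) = -12654/ 25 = -506.16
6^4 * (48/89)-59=56957/89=639.97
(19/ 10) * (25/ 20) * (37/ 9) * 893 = 627779/ 72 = 8719.15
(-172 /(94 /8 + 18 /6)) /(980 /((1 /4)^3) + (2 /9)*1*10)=-1548 /8326375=-0.00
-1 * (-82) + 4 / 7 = 578 / 7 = 82.57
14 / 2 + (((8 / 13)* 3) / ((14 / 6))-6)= 163 / 91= 1.79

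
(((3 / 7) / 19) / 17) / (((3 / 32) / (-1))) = -32 / 2261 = -0.01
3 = 3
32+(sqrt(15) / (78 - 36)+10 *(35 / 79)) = 36.52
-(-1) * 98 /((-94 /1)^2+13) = 98 /8849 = 0.01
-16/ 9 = -1.78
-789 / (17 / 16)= -12624 / 17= -742.59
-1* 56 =-56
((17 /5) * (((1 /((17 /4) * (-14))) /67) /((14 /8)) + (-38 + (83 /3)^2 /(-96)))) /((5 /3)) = -2216875643 /23637600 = -93.79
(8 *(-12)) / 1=-96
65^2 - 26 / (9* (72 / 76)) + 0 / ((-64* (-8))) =4221.95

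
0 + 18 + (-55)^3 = -166357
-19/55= -0.35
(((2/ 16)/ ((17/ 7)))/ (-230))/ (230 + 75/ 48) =-7/ 7243275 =-0.00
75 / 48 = 25 / 16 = 1.56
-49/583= -0.08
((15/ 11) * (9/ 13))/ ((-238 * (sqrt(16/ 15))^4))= -30375/ 8712704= -0.00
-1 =-1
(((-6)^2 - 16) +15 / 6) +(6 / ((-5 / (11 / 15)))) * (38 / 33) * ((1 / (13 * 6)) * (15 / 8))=17531 / 780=22.48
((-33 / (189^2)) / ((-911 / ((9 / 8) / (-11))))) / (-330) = 1 / 3181867920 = 0.00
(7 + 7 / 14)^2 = 225 / 4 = 56.25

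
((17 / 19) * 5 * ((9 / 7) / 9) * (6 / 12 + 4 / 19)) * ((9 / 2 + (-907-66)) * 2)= -4445415 / 5054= -879.58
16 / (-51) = -16 / 51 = -0.31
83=83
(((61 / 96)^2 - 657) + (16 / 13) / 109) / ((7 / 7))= -8574390191 / 13059072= -656.58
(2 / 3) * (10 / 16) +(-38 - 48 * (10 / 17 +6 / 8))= -20771 / 204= -101.82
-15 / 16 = -0.94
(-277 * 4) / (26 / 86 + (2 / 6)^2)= -2679.98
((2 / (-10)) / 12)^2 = 1 / 3600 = 0.00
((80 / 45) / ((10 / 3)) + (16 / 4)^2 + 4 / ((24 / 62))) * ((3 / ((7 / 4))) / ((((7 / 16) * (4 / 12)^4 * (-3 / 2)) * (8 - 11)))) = 1894.92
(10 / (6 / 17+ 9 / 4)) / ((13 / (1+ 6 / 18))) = 2720 / 6903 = 0.39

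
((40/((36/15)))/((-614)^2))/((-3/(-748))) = 9350/848241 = 0.01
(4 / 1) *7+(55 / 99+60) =797 / 9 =88.56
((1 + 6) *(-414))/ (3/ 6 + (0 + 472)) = -92/ 15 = -6.13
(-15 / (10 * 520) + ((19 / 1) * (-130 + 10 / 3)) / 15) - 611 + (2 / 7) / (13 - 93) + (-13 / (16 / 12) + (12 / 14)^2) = -780.47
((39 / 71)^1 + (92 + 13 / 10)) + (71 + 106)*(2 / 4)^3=329367 / 2840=115.97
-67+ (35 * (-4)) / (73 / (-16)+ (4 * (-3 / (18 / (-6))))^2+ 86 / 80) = -11181 / 143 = -78.19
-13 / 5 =-2.60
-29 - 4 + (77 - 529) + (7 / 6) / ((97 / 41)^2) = -27368423 / 56454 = -484.79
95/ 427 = 0.22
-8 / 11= -0.73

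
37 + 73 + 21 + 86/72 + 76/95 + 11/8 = 48373/360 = 134.37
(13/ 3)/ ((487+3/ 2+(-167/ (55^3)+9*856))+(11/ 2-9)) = 2162875/ 4087334124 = 0.00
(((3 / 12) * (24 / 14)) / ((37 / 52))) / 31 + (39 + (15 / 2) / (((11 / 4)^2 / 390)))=413664927 / 971509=425.80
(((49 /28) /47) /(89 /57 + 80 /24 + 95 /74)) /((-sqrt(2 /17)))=-703 * sqrt(34) /233308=-0.02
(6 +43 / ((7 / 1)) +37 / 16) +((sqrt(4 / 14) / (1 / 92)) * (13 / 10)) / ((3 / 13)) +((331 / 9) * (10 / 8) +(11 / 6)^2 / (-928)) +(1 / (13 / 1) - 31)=89686453 / 3040128 +7774 * sqrt(14) / 105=306.53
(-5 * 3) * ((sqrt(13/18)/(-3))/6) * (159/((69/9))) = 265 * sqrt(26)/92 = 14.69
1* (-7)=-7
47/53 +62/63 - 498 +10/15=-495.46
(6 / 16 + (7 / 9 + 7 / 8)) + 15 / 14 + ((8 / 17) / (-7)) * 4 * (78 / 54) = 553 / 204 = 2.71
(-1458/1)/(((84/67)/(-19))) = 309339/14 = 22095.64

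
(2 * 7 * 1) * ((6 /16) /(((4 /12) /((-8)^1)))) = -126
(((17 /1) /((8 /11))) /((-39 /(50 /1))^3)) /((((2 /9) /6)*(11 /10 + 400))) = -29218750 /8812167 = -3.32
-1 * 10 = -10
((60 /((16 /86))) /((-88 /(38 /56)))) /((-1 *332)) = 12255 /1636096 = 0.01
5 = 5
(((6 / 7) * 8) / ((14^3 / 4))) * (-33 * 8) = -6336 / 2401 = -2.64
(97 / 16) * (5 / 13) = 2.33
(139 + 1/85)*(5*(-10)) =-118160/17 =-6950.59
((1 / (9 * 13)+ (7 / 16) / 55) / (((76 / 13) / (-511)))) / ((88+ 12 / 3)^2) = -868189 / 5094650880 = -0.00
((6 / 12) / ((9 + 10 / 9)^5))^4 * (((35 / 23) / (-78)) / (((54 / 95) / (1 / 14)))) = -71294951766074582475 / 58037541122563288494257441636818630731455872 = -0.00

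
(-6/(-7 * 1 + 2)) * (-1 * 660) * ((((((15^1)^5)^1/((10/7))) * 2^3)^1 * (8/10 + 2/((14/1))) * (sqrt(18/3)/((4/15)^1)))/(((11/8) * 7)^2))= -6298560000 * sqrt(6)/49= -314862410.50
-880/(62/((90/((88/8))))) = -3600/31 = -116.13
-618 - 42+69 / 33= -7237 / 11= -657.91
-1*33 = -33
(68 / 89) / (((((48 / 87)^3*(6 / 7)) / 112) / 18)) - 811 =56328655 / 5696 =9889.16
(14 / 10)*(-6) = -42 / 5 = -8.40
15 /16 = 0.94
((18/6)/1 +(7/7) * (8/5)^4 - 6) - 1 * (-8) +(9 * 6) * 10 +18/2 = 350346/625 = 560.55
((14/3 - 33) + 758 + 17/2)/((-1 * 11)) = -4429/66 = -67.11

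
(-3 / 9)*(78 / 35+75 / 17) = -1317 / 595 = -2.21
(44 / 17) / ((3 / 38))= 1672 / 51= 32.78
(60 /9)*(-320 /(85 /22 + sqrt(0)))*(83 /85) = -467456 /867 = -539.16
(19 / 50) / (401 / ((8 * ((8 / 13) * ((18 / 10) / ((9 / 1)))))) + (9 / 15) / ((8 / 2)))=608 / 651865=0.00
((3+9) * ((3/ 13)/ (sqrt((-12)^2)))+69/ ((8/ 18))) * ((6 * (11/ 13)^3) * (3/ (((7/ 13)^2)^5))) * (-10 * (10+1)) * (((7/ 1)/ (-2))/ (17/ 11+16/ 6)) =75632799.59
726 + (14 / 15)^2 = 163546 / 225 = 726.87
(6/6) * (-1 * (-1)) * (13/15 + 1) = 28/15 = 1.87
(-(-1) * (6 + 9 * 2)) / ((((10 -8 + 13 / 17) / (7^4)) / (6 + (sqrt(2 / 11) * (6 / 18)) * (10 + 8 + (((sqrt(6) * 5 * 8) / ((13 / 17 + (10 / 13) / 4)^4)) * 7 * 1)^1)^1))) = 2600598.00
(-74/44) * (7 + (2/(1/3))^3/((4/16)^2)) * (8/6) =-256262/33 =-7765.52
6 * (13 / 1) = 78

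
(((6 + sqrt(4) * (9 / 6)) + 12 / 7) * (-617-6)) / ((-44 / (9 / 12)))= 20025 / 176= 113.78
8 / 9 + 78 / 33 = 322 / 99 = 3.25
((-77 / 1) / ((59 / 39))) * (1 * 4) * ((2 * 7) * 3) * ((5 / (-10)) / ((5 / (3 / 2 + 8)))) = 2396394 / 295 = 8123.37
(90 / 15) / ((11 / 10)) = 60 / 11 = 5.45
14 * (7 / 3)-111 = -235 / 3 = -78.33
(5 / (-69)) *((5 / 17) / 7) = -25 / 8211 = -0.00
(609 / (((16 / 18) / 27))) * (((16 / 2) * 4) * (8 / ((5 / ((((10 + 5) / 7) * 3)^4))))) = 1617563860.06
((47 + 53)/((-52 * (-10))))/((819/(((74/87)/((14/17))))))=3145/12968046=0.00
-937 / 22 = -42.59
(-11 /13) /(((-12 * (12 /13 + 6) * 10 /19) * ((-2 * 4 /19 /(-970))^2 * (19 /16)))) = 37363139 /432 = 86488.75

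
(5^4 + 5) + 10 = 640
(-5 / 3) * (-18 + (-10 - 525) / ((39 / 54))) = 16440 / 13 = 1264.62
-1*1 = -1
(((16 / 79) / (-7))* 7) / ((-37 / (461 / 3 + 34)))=9008 / 8769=1.03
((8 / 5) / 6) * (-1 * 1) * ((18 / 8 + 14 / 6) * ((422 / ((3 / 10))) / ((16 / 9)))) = -11605 / 12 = -967.08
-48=-48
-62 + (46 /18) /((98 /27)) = -6007 /98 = -61.30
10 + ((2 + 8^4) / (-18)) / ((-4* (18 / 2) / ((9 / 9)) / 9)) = 803 / 12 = 66.92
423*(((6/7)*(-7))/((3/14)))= -11844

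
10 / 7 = 1.43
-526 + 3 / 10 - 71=-5967 / 10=-596.70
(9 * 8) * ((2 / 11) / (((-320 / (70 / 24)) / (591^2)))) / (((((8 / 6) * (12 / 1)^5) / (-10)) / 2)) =1358315 / 540672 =2.51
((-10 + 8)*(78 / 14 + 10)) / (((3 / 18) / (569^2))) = -423479388 / 7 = -60497055.43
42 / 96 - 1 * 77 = -1225 / 16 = -76.56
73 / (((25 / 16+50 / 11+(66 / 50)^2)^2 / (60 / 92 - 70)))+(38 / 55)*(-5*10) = -22014913043513540 / 188661999943813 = -116.69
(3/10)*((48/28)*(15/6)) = 9/7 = 1.29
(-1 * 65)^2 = 4225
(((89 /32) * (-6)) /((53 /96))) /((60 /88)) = -11748 /265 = -44.33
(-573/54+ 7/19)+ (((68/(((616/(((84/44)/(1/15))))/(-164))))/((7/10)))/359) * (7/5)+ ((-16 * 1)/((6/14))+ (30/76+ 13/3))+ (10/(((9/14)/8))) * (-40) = -37315008013/7428069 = -5023.51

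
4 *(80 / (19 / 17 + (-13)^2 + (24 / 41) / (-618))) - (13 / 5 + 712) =-2720102519 / 3816515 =-712.72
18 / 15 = 6 / 5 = 1.20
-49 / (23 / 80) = -3920 / 23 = -170.43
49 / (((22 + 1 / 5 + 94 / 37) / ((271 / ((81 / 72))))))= 19652920 / 41193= 477.09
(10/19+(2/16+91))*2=13931/76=183.30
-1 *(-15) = 15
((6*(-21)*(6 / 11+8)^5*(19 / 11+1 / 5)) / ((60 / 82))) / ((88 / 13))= -1088432873260824 / 487179275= -2234152.66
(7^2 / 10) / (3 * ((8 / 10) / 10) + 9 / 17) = 4165 / 654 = 6.37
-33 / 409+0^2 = -0.08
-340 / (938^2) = -85 / 219961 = -0.00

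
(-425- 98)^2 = 273529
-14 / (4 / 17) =-119 / 2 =-59.50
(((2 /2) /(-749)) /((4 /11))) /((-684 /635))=6985 /2049264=0.00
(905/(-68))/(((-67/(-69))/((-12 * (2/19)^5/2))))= 2997360/2820276761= 0.00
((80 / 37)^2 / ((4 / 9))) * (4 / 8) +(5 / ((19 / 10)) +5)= 335305 / 26011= 12.89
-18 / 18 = -1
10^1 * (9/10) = 9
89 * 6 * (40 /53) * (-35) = -14105.66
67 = 67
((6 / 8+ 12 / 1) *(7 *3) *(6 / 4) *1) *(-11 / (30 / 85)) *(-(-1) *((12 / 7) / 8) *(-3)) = 257499 / 32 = 8046.84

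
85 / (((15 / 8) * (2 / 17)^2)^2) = 5679428 / 45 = 126209.51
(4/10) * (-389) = -778/5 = -155.60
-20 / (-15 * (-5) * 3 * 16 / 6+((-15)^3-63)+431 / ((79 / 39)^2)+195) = 31205 / 3959853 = 0.01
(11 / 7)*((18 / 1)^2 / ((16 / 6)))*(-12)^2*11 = 2117016 / 7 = 302430.86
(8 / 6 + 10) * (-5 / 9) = -170 / 27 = -6.30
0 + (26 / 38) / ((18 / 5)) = 65 / 342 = 0.19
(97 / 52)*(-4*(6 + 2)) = -776 / 13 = -59.69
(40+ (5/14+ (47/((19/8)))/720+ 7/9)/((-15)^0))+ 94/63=255287/5985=42.65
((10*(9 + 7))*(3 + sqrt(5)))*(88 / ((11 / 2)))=2560*sqrt(5) + 7680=13404.33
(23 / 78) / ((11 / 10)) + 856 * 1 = 367339 / 429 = 856.27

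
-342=-342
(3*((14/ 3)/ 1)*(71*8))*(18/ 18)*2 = 15904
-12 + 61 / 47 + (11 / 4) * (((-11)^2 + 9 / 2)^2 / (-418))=-114.32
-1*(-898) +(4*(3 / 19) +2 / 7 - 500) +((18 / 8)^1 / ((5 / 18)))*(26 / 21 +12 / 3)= 58699 / 133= 441.35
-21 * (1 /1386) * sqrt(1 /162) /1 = -sqrt(2) /1188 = -0.00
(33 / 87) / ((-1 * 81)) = -0.00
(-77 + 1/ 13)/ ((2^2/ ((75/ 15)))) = -1250/ 13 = -96.15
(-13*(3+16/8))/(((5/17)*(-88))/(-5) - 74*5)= 1105/6202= 0.18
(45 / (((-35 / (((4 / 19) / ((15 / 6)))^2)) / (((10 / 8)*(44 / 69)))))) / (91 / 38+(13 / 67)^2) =-6320512 / 2115405565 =-0.00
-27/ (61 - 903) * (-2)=-27/ 421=-0.06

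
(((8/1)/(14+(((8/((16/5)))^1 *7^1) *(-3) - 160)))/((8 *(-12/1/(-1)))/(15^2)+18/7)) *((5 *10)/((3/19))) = -4.26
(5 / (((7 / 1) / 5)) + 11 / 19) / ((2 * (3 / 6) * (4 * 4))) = 69 / 266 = 0.26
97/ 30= 3.23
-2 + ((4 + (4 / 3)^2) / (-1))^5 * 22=-8364606802 / 59049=-141655.35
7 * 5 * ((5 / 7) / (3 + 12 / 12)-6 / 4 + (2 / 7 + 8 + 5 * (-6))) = -3225 / 4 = -806.25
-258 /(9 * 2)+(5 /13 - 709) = -28195 /39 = -722.95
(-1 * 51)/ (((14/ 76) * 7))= -1938/ 49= -39.55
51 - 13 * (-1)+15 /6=133 /2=66.50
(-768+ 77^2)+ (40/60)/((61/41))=944545/183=5161.45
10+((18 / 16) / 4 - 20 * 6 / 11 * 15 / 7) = -32267 / 2464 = -13.10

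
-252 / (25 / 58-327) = 14616 / 18941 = 0.77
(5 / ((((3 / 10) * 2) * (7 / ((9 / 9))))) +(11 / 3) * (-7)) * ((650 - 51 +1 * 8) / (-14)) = 155999 / 147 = 1061.22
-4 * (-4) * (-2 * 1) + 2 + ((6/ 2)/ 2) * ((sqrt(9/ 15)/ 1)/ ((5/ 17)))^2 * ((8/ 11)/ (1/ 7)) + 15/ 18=196343/ 8250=23.80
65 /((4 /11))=715 /4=178.75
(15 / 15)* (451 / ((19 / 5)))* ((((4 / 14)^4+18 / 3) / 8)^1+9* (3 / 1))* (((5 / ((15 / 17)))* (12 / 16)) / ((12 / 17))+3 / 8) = 184507105915 / 8758848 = 21065.23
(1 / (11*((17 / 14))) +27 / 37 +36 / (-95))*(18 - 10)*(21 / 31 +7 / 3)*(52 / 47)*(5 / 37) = 32588890880 / 21260793147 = 1.53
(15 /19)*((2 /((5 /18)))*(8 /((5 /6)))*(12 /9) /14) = 3456 /665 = 5.20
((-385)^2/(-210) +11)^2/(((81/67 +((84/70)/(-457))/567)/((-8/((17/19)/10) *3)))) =-63701395051902300/594675827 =-107119529.93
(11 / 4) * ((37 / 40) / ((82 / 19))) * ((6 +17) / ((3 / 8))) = 177859 / 4920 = 36.15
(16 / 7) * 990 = 15840 / 7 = 2262.86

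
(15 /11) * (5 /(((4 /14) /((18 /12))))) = 1575 /44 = 35.80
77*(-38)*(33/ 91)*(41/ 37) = -565554/ 481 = -1175.79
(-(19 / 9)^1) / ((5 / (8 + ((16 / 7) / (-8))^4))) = -40584 / 12005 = -3.38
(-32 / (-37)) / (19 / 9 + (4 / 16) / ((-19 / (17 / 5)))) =0.42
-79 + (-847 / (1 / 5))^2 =17935146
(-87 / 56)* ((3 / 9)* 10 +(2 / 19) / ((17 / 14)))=-48053 / 9044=-5.31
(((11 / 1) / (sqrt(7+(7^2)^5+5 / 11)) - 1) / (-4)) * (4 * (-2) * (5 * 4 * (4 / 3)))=-53.30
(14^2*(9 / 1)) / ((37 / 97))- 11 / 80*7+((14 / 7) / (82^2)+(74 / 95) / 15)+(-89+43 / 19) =6433730457083 / 1418091600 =4536.89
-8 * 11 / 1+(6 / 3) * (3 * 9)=-34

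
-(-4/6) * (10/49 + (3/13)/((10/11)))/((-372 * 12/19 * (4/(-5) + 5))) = -55423/179144784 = -0.00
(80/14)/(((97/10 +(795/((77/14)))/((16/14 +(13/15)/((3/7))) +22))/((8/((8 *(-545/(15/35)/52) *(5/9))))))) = -150676416/5532704513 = -0.03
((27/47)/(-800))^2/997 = 729/1409518720000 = 0.00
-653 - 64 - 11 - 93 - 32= -853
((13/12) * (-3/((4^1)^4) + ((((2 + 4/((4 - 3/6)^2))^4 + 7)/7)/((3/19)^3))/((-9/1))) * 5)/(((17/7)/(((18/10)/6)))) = -97.94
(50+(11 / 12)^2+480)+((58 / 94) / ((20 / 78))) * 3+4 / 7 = 127590877 / 236880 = 538.63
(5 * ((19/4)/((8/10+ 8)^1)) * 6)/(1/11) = 1425/8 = 178.12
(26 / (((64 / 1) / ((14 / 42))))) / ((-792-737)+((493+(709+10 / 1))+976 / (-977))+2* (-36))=-12701 / 36578784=-0.00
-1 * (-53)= 53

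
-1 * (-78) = 78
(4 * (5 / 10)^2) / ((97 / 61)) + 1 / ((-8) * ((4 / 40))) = -241 / 388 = -0.62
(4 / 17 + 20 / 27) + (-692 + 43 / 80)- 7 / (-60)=-25350379 / 36720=-690.37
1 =1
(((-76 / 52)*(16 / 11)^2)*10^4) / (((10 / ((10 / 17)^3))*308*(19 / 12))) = -768000000 / 595067473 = -1.29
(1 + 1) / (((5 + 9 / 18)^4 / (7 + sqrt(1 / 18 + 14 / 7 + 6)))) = 16 *sqrt(290) / 43923 + 224 / 14641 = 0.02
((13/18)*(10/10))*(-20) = -130/9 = -14.44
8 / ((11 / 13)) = 104 / 11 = 9.45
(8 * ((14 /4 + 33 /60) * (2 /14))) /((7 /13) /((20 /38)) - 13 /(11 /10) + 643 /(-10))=-23166 /375851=-0.06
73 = 73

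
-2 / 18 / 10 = -1 / 90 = -0.01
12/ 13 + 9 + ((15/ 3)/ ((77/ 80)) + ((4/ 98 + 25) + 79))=834945/ 7007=119.16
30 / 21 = 10 / 7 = 1.43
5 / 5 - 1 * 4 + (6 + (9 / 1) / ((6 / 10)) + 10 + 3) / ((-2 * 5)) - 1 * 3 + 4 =-27 / 5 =-5.40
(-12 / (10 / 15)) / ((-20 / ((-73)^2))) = 47961 / 10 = 4796.10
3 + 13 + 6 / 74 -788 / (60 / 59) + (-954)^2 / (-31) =-518169286 / 17205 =-30117.37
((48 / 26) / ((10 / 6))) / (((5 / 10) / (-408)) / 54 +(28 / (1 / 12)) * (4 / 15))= 3172608 / 256628671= 0.01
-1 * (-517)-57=460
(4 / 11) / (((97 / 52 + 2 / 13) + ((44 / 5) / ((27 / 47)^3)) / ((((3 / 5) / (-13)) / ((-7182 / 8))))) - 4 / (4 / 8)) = 454896 / 1129469230637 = 0.00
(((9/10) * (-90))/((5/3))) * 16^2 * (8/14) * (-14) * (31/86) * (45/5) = 69424128/215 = 322902.92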